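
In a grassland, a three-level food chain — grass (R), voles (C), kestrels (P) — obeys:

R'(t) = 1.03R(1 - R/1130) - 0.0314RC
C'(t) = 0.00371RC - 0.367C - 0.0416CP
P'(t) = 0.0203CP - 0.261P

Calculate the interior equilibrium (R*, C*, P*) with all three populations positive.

From dP/dt = 0: 0.0203C* = 0.261, so C* = 12.9.
From dR/dt = 0: 1.03(1 - R*/1130) = 0.0314·12.9, giving R* = 1130·(1 - 0.392) = 687.
From dC/dt = 0: 0.00371·687 - 0.367 = 0.0416P*, so P* = 2.18/0.0416 = 52.5.

R* ≈ 687, C* ≈ 12.9, P* ≈ 52.5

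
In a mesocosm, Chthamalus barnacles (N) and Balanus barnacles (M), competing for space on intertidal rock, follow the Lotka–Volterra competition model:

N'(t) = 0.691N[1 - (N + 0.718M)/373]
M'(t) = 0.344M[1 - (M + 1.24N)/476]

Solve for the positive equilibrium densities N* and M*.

N* ≈ 285, M* ≈ 123

Setting both brackets to zero gives the nullclines N + 0.718M = 373 and 1.24N + M = 476.
Substituting M = 476 - 1.24N into the first: N(1 - 0.718·1.24) = 373 - 0.718·476.
So N* = 31.2/0.11 = 285, and then M* = 476 - 1.24·285 = 123.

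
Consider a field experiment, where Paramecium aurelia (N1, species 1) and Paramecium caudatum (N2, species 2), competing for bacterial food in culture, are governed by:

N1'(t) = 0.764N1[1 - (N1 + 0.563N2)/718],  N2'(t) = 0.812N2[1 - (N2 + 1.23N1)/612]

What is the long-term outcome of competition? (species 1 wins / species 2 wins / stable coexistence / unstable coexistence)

species 1 excludes species 2

Compare the nullcline intercepts: K1/α12 = 718/0.563 = 1280 > K2 = 612; K2/α21 = 612/1.23 = 498 < K1 = 718.
Since the inequalities point opposite ways, species 1 can invade but species 2 cannot.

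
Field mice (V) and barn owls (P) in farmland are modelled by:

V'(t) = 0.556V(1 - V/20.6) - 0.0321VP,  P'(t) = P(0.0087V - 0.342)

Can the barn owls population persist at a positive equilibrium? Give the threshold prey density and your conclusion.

Threshold V = 39.3; K < 39.3, so no, the predator goes extinct.

The predator equation gives dP/dt > 0 only when V > 0.342/0.0087 = 39.3.
Without the predator, V → K = 20.6. Since 20.6 < 39.3, the predator cannot invade.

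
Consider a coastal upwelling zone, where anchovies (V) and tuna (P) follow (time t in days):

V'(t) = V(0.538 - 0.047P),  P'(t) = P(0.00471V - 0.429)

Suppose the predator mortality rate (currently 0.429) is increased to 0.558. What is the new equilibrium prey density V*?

V* ≈ 118

At the interior fixed point, setting dP/dt = 0 with P > 0 fixes V* = (predator death rate)/(VP coefficient) — independent of the other coefficients.
With the change, V* = 0.558/0.00471 = 118; it rises from 91.1.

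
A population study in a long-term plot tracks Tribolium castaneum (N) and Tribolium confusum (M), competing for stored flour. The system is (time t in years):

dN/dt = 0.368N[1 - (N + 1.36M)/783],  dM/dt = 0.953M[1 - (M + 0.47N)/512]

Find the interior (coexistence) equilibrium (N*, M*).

Setting both brackets to zero gives the nullclines N + 1.36M = 783 and 0.47N + M = 512.
Substituting M = 512 - 0.47N into the first: N(1 - 1.36·0.47) = 783 - 1.36·512.
So N* = 86.7/0.361 = 240, and then M* = 512 - 0.47·240 = 399.

N* ≈ 240, M* ≈ 399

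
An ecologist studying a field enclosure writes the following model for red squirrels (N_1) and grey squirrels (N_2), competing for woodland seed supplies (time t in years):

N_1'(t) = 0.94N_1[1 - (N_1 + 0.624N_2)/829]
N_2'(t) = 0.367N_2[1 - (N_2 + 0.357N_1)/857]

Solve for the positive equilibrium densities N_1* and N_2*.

N_1* ≈ 379, N_2* ≈ 722

Setting both brackets to zero gives the nullclines N_1 + 0.624N_2 = 829 and 0.357N_1 + N_2 = 857.
Substituting N_2 = 857 - 0.357N_1 into the first: N_1(1 - 0.624·0.357) = 829 - 0.624·857.
So N_1* = 294/0.777 = 379, and then N_2* = 857 - 0.357·379 = 722.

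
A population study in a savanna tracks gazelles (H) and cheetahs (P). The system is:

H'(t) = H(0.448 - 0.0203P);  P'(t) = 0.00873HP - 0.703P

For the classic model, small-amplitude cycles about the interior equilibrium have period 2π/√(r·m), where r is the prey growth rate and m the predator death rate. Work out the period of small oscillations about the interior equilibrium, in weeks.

T ≈ 11.2 weeks

Here r = 0.448 and m = 0.703, so r·m = 0.315.
ω = √0.315 = 0.561 per week, hence T = 2π/ω ≈ 11.2 weeks.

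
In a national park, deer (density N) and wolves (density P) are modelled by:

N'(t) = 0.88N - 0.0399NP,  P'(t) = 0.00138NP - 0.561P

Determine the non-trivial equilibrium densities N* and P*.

Set dP/dt = 0 with P > 0: 0.00138N - 0.561 = 0, so N* = 0.561/0.00138 = 407.
Set dN/dt = 0 with N > 0: 0.88 - 0.0399P = 0, so P* = 0.88/0.0399 = 22.1.

N* ≈ 407, P* ≈ 22.1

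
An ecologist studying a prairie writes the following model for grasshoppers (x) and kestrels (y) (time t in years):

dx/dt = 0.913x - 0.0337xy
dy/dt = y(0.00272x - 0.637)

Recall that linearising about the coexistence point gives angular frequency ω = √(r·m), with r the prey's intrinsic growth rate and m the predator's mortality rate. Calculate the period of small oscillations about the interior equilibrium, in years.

T ≈ 8.24 years

Here r = 0.913 and m = 0.637, so r·m = 0.582.
ω = √0.582 = 0.763 per year, hence T = 2π/ω ≈ 8.24 years.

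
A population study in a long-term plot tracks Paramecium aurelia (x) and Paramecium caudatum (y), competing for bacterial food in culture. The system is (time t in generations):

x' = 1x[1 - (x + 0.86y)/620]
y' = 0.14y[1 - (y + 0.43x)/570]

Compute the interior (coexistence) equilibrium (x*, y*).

Setting both brackets to zero gives the nullclines x + 0.86y = 620 and 0.43x + y = 570.
Substituting y = 570 - 0.43x into the first: x(1 - 0.86·0.43) = 620 - 0.86·570.
So x* = 130/0.63 = 206, and then y* = 570 - 0.43·206 = 481.

x* ≈ 206, y* ≈ 481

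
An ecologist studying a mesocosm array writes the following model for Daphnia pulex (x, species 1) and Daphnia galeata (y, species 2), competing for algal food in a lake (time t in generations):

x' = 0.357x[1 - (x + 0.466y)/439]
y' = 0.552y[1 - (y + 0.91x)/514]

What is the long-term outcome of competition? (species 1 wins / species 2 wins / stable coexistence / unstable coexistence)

Compare the nullcline intercepts: K1/α12 = 439/0.466 = 942 > K2 = 514; K2/α21 = 514/0.91 = 565 > K1 = 439.
Since both inequalities hold, each species can invade when rare, so the interior equilibrium is stable.

stable coexistence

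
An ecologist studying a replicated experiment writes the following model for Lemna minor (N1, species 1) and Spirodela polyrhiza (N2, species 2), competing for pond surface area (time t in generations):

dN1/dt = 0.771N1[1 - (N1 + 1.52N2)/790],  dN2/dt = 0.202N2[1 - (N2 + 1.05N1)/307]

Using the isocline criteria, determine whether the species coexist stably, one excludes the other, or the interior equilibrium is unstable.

Compare the nullcline intercepts: K1/α12 = 790/1.52 = 520 > K2 = 307; K2/α21 = 307/1.05 = 292 < K1 = 790.
Since the inequalities point opposite ways, species 1 can invade but species 2 cannot.

species 1 excludes species 2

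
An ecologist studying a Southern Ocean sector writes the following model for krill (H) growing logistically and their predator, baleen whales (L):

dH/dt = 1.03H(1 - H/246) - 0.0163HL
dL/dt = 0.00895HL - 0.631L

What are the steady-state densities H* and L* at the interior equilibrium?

H* ≈ 70.5, L* ≈ 45.1

From dL/dt = 0 with L > 0: 0.00895H* = 0.631, so H* = 70.5.
Substitute into dH/dt = 0: 1.03(1 - 70.5/246) = 0.0163L*.
The bracket is 0.713, giving L* = 0.735/0.0163 = 45.1.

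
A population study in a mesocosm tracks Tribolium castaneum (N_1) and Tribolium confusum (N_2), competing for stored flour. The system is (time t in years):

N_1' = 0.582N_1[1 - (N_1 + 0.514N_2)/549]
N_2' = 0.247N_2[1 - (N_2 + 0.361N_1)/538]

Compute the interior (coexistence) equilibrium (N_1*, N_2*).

Setting both brackets to zero gives the nullclines N_1 + 0.514N_2 = 549 and 0.361N_1 + N_2 = 538.
Substituting N_2 = 538 - 0.361N_1 into the first: N_1(1 - 0.514·0.361) = 549 - 0.514·538.
So N_1* = 272/0.814 = 335, and then N_2* = 538 - 0.361·335 = 417.

N_1* ≈ 335, N_2* ≈ 417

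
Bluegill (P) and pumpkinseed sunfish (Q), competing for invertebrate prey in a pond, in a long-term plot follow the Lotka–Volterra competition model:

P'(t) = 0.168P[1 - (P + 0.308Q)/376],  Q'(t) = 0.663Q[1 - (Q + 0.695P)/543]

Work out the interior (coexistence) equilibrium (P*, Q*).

P* ≈ 266, Q* ≈ 358

Setting both brackets to zero gives the nullclines P + 0.308Q = 376 and 0.695P + Q = 543.
Substituting Q = 543 - 0.695P into the first: P(1 - 0.308·0.695) = 376 - 0.308·543.
So P* = 209/0.786 = 266, and then Q* = 543 - 0.695·266 = 358.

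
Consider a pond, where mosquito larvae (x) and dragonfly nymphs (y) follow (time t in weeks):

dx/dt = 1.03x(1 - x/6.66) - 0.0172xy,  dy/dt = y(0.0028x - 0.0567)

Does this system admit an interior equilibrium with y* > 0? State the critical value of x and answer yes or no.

Threshold x = 20.2; K < 20.2, so no, the predator goes extinct.

The predator equation gives dy/dt > 0 only when x > 0.0567/0.0028 = 20.2.
Without the predator, x → K = 6.66. Since 6.66 < 20.2, the predator cannot invade.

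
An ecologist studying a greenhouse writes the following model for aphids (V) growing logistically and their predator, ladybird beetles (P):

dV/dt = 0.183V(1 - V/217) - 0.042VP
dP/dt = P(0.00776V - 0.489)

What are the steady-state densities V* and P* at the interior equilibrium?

From dP/dt = 0 with P > 0: 0.00776V* = 0.489, so V* = 63.
Substitute into dV/dt = 0: 0.183(1 - 63/217) = 0.042P*.
The bracket is 0.71, giving P* = 0.13/0.042 = 3.09.

V* ≈ 63, P* ≈ 3.09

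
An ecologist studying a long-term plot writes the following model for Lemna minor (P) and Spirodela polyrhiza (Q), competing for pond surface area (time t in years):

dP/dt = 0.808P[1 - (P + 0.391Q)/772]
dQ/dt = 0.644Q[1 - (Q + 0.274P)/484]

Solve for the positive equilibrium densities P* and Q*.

Setting both brackets to zero gives the nullclines P + 0.391Q = 772 and 0.274P + Q = 484.
Substituting Q = 484 - 0.274P into the first: P(1 - 0.391·0.274) = 772 - 0.391·484.
So P* = 583/0.893 = 653, and then Q* = 484 - 0.274·653 = 305.

P* ≈ 653, Q* ≈ 305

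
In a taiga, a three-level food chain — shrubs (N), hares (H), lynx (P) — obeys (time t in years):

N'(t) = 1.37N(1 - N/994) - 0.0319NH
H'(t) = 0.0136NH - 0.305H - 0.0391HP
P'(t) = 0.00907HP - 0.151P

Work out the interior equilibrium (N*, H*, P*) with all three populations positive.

N* ≈ 609, H* ≈ 16.6, P* ≈ 204

From dP/dt = 0: 0.00907H* = 0.151, so H* = 16.6.
From dN/dt = 0: 1.37(1 - N*/994) = 0.0319·16.6, giving N* = 994·(1 - 0.388) = 609.
From dH/dt = 0: 0.0136·609 - 0.305 = 0.0391P*, so P* = 7.97/0.0391 = 204.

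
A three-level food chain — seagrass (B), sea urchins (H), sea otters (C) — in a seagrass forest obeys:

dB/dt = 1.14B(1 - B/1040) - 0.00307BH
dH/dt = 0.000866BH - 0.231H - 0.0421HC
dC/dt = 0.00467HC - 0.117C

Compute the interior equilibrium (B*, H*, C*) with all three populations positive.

B* ≈ 970, H* ≈ 25.1, C* ≈ 14.5

From dC/dt = 0: 0.00467H* = 0.117, so H* = 25.1.
From dB/dt = 0: 1.14(1 - B*/1040) = 0.00307·25.1, giving B* = 1040·(1 - 0.0675) = 970.
From dH/dt = 0: 0.000866·970 - 0.231 = 0.0421C*, so C* = 0.609/0.0421 = 14.5.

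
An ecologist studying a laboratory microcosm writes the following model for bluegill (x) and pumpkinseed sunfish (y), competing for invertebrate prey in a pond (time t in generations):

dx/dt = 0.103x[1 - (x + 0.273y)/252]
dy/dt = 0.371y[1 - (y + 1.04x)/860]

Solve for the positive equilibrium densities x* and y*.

Setting both brackets to zero gives the nullclines x + 0.273y = 252 and 1.04x + y = 860.
Substituting y = 860 - 1.04x into the first: x(1 - 0.273·1.04) = 252 - 0.273·860.
So x* = 17.2/0.716 = 24, and then y* = 860 - 1.04·24 = 835.

x* ≈ 24, y* ≈ 835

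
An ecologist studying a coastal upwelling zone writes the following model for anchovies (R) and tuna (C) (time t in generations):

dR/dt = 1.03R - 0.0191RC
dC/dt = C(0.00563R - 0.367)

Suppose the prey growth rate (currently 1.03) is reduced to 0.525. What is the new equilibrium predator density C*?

C* ≈ 27.5

At the interior fixed point, setting dR/dt = 0 with R > 0 fixes C* = (prey growth rate)/(RC coefficient) — independent of the other coefficients.
With the change, C* = 0.525/0.0191 = 27.5; it falls from 53.9.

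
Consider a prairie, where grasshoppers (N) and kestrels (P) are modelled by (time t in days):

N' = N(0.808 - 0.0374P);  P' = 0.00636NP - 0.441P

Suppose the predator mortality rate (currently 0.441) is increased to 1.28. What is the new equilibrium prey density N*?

N* ≈ 201

At the interior fixed point, setting dP/dt = 0 with P > 0 fixes N* = (predator death rate)/(NP coefficient) — independent of the other coefficients.
With the change, N* = 1.28/0.00636 = 201; it rises from 69.3.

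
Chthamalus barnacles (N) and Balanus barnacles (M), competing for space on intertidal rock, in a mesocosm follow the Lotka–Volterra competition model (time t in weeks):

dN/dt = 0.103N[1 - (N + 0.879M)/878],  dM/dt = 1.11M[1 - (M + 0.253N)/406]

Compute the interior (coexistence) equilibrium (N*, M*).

Setting both brackets to zero gives the nullclines N + 0.879M = 878 and 0.253N + M = 406.
Substituting M = 406 - 0.253N into the first: N(1 - 0.879·0.253) = 878 - 0.879·406.
So N* = 521/0.778 = 670, and then M* = 406 - 0.253·670 = 236.

N* ≈ 670, M* ≈ 236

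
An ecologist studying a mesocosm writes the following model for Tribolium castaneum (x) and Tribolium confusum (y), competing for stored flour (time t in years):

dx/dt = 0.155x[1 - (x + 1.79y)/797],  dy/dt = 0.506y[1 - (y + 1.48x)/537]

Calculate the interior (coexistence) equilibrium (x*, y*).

Setting both brackets to zero gives the nullclines x + 1.79y = 797 and 1.48x + y = 537.
Substituting y = 537 - 1.48x into the first: x(1 - 1.79·1.48) = 797 - 1.79·537.
So x* = -164/-1.65 = 99.6, and then y* = 537 - 1.48·99.6 = 390.

x* ≈ 99.6, y* ≈ 390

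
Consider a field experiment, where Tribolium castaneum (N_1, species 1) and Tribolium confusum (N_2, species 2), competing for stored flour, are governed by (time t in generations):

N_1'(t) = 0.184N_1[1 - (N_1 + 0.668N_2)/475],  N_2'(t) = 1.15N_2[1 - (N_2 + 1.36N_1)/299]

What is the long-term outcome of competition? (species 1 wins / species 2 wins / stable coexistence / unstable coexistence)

species 1 excludes species 2

Compare the nullcline intercepts: K1/α12 = 475/0.668 = 711 > K2 = 299; K2/α21 = 299/1.36 = 220 < K1 = 475.
Since the inequalities point opposite ways, species 1 can invade but species 2 cannot.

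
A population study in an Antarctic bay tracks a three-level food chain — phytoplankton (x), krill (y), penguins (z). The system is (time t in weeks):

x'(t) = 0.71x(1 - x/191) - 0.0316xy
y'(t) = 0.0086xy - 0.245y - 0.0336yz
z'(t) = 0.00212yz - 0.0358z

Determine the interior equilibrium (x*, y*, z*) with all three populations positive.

x* ≈ 47.4, y* ≈ 16.9, z* ≈ 4.85

From dz/dt = 0: 0.00212y* = 0.0358, so y* = 16.9.
From dx/dt = 0: 0.71(1 - x*/191) = 0.0316·16.9, giving x* = 191·(1 - 0.752) = 47.4.
From dy/dt = 0: 0.0086·47.4 - 0.245 = 0.0336z*, so z* = 0.163/0.0336 = 4.85.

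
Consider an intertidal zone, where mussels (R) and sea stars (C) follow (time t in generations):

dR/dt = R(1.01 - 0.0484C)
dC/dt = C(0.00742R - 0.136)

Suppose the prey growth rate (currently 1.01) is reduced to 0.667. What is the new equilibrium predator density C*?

C* ≈ 13.8

At the interior fixed point, setting dR/dt = 0 with R > 0 fixes C* = (prey growth rate)/(RC coefficient) — independent of the other coefficients.
With the change, C* = 0.667/0.0484 = 13.8; it falls from 20.9.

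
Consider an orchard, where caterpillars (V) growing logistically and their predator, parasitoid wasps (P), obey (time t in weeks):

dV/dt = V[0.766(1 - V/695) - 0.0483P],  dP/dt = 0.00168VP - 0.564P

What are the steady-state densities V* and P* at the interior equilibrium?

V* ≈ 336, P* ≈ 8.2

From dP/dt = 0 with P > 0: 0.00168V* = 0.564, so V* = 336.
Substitute into dV/dt = 0: 0.766(1 - 336/695) = 0.0483P*.
The bracket is 0.517, giving P* = 0.396/0.0483 = 8.2.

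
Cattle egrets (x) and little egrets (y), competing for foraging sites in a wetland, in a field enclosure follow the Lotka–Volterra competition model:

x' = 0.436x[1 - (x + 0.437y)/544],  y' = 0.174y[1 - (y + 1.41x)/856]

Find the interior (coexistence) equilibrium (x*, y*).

Setting both brackets to zero gives the nullclines x + 0.437y = 544 and 1.41x + y = 856.
Substituting y = 856 - 1.41x into the first: x(1 - 0.437·1.41) = 544 - 0.437·856.
So x* = 170/0.384 = 443, and then y* = 856 - 1.41·443 = 232.

x* ≈ 443, y* ≈ 232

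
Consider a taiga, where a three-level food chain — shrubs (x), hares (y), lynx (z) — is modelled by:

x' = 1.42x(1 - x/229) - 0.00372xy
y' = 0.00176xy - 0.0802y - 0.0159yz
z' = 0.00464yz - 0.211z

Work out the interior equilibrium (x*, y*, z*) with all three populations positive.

From dz/dt = 0: 0.00464y* = 0.211, so y* = 45.5.
From dx/dt = 0: 1.42(1 - x*/229) = 0.00372·45.5, giving x* = 229·(1 - 0.119) = 202.
From dy/dt = 0: 0.00176·202 - 0.0802 = 0.0159z*, so z* = 0.275/0.0159 = 17.3.

x* ≈ 202, y* ≈ 45.5, z* ≈ 17.3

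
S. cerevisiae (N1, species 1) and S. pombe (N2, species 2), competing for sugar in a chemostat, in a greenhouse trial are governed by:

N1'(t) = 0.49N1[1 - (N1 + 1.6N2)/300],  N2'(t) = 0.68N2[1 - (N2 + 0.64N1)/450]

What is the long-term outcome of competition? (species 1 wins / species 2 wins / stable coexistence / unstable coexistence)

Compare the nullcline intercepts: K1/α12 = 300/1.6 = 188 < K2 = 450; K2/α21 = 450/0.64 = 703 > K1 = 300.
Since the inequalities point opposite ways, species 2 can invade but species 1 cannot.

species 2 excludes species 1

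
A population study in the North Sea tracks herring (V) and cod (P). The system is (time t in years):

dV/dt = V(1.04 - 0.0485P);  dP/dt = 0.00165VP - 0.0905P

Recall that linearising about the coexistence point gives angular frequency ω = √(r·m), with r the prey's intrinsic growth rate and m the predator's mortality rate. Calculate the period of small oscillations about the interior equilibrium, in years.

Here r = 1.04 and m = 0.0905, so r·m = 0.0941.
ω = √0.0941 = 0.307 per year, hence T = 2π/ω ≈ 20.5 years.

T ≈ 20.5 years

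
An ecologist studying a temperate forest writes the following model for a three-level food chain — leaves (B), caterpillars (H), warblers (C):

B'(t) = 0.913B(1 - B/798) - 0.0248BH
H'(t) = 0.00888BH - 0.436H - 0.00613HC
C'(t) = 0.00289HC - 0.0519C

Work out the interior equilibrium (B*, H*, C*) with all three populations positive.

B* ≈ 409, H* ≈ 18, C* ≈ 521

From dC/dt = 0: 0.00289H* = 0.0519, so H* = 18.
From dB/dt = 0: 0.913(1 - B*/798) = 0.0248·18, giving B* = 798·(1 - 0.488) = 409.
From dH/dt = 0: 0.00888·409 - 0.436 = 0.00613C*, so C* = 3.19/0.00613 = 521.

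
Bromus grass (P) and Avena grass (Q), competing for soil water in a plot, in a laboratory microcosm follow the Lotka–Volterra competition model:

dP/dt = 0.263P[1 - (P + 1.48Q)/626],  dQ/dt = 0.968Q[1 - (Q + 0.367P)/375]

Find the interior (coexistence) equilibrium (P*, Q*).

Setting both brackets to zero gives the nullclines P + 1.48Q = 626 and 0.367P + Q = 375.
Substituting Q = 375 - 0.367P into the first: P(1 - 1.48·0.367) = 626 - 1.48·375.
So P* = 71/0.457 = 155, and then Q* = 375 - 0.367·155 = 318.

P* ≈ 155, Q* ≈ 318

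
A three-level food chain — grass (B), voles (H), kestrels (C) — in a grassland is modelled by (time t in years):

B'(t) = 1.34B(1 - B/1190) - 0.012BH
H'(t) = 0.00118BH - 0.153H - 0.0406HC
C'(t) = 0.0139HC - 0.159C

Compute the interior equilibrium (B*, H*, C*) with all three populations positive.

B* ≈ 1070, H* ≈ 11.4, C* ≈ 27.3

From dC/dt = 0: 0.0139H* = 0.159, so H* = 11.4.
From dB/dt = 0: 1.34(1 - B*/1190) = 0.012·11.4, giving B* = 1190·(1 - 0.102) = 1070.
From dH/dt = 0: 0.00118·1070 - 0.153 = 0.0406C*, so C* = 1.11/0.0406 = 27.3.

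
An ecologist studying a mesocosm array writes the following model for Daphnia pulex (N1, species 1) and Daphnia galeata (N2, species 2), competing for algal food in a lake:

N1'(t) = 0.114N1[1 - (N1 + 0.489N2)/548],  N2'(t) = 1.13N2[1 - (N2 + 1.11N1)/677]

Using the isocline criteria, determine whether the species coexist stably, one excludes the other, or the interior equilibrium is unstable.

Compare the nullcline intercepts: K1/α12 = 548/0.489 = 1120 > K2 = 677; K2/α21 = 677/1.11 = 610 > K1 = 548.
Since both inequalities hold, each species can invade when rare, so the interior equilibrium is stable.

stable coexistence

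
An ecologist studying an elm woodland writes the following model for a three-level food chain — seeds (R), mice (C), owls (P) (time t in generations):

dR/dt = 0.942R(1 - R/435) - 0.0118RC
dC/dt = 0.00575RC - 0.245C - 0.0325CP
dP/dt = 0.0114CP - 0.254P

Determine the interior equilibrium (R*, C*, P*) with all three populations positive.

R* ≈ 314, C* ≈ 22.3, P* ≈ 47.9

From dP/dt = 0: 0.0114C* = 0.254, so C* = 22.3.
From dR/dt = 0: 0.942(1 - R*/435) = 0.0118·22.3, giving R* = 435·(1 - 0.279) = 314.
From dC/dt = 0: 0.00575·314 - 0.245 = 0.0325P*, so P* = 1.56/0.0325 = 47.9.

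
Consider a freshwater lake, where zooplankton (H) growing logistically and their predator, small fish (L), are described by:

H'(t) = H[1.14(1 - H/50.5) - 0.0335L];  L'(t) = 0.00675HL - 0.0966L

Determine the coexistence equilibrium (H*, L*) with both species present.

From dL/dt = 0 with L > 0: 0.00675H* = 0.0966, so H* = 14.3.
Substitute into dH/dt = 0: 1.14(1 - 14.3/50.5) = 0.0335L*.
The bracket is 0.717, giving L* = 0.817/0.0335 = 24.4.

H* ≈ 14.3, L* ≈ 24.4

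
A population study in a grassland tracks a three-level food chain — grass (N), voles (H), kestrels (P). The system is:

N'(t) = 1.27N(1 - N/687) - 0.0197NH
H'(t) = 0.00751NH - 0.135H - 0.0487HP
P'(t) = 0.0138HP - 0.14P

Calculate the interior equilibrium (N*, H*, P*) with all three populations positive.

N* ≈ 579, H* ≈ 10.1, P* ≈ 86.5

From dP/dt = 0: 0.0138H* = 0.14, so H* = 10.1.
From dN/dt = 0: 1.27(1 - N*/687) = 0.0197·10.1, giving N* = 687·(1 - 0.157) = 579.
From dH/dt = 0: 0.00751·579 - 0.135 = 0.0487P*, so P* = 4.21/0.0487 = 86.5.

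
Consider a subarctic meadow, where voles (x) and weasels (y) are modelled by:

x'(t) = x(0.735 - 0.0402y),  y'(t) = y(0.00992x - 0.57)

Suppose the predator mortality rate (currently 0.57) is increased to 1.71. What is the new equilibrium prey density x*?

At the interior fixed point, setting dy/dt = 0 with y > 0 fixes x* = (predator death rate)/(xy coefficient) — independent of the other coefficients.
With the change, x* = 1.71/0.00992 = 172; it rises from 57.5.

x* ≈ 172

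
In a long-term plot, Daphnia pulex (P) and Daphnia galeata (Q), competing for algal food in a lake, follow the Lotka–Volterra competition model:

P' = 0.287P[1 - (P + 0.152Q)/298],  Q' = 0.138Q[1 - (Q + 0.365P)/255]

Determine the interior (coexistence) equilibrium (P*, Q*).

P* ≈ 274, Q* ≈ 155

Setting both brackets to zero gives the nullclines P + 0.152Q = 298 and 0.365P + Q = 255.
Substituting Q = 255 - 0.365P into the first: P(1 - 0.152·0.365) = 298 - 0.152·255.
So P* = 259/0.945 = 274, and then Q* = 255 - 0.365·274 = 155.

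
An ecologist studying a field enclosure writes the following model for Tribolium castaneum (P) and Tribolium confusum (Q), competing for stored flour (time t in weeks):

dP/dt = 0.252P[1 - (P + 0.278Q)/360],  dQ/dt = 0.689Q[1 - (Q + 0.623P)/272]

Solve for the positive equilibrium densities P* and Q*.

Setting both brackets to zero gives the nullclines P + 0.278Q = 360 and 0.623P + Q = 272.
Substituting Q = 272 - 0.623P into the first: P(1 - 0.278·0.623) = 360 - 0.278·272.
So P* = 284/0.827 = 344, and then Q* = 272 - 0.623·344 = 57.7.

P* ≈ 344, Q* ≈ 57.7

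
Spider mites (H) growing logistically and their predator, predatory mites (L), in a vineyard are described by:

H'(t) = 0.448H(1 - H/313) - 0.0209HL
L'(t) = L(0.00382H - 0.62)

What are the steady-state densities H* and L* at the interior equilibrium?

H* ≈ 162, L* ≈ 10.3

From dL/dt = 0 with L > 0: 0.00382H* = 0.62, so H* = 162.
Substitute into dH/dt = 0: 0.448(1 - 162/313) = 0.0209L*.
The bracket is 0.481, giving L* = 0.216/0.0209 = 10.3.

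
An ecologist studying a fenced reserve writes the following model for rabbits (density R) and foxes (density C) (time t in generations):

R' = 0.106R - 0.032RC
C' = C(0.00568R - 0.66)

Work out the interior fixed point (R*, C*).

Set dC/dt = 0 with C > 0: 0.00568R - 0.66 = 0, so R* = 0.66/0.00568 = 116.
Set dR/dt = 0 with R > 0: 0.106 - 0.032C = 0, so C* = 0.106/0.032 = 3.31.

R* ≈ 116, C* ≈ 3.31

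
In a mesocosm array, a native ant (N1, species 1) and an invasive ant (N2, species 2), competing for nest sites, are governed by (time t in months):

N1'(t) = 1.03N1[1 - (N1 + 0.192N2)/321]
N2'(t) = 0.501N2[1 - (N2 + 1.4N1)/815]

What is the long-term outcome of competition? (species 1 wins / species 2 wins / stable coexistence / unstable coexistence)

Compare the nullcline intercepts: K1/α12 = 321/0.192 = 1670 > K2 = 815; K2/α21 = 815/1.4 = 582 > K1 = 321.
Since both inequalities hold, each species can invade when rare, so the interior equilibrium is stable.

stable coexistence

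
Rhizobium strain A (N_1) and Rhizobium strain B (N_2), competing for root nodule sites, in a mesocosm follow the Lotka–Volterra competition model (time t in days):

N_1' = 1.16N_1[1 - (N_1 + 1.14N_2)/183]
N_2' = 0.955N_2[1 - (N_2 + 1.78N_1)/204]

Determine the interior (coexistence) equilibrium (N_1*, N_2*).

N_1* ≈ 48.2, N_2* ≈ 118

Setting both brackets to zero gives the nullclines N_1 + 1.14N_2 = 183 and 1.78N_1 + N_2 = 204.
Substituting N_2 = 204 - 1.78N_1 into the first: N_1(1 - 1.14·1.78) = 183 - 1.14·204.
So N_1* = -49.6/-1.03 = 48.2, and then N_2* = 204 - 1.78·48.2 = 118.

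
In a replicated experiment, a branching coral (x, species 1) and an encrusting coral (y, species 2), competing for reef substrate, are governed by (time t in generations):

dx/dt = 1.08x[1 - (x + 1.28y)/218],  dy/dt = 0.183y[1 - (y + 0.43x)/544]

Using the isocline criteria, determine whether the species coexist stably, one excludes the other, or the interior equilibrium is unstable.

species 2 excludes species 1

Compare the nullcline intercepts: K1/α12 = 218/1.28 = 170 < K2 = 544; K2/α21 = 544/0.43 = 1270 > K1 = 218.
Since the inequalities point opposite ways, species 2 can invade but species 1 cannot.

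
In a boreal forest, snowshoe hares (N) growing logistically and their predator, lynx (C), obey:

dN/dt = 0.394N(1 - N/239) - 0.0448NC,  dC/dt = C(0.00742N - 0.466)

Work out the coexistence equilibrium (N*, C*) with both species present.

From dC/dt = 0 with C > 0: 0.00742N* = 0.466, so N* = 62.8.
Substitute into dN/dt = 0: 0.394(1 - 62.8/239) = 0.0448C*.
The bracket is 0.737, giving C* = 0.29/0.0448 = 6.48.

N* ≈ 62.8, C* ≈ 6.48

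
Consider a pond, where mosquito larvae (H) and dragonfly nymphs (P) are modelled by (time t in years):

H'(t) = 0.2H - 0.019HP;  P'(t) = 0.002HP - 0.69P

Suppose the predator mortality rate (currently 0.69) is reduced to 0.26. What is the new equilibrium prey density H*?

H* ≈ 130

At the interior fixed point, setting dP/dt = 0 with P > 0 fixes H* = (predator death rate)/(HP coefficient) — independent of the other coefficients.
With the change, H* = 0.26/0.002 = 130; it falls from 345.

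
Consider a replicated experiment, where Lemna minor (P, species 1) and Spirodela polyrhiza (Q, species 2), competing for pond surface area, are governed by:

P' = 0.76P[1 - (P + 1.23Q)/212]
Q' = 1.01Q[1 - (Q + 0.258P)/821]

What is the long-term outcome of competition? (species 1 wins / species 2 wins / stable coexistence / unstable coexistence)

Compare the nullcline intercepts: K1/α12 = 212/1.23 = 172 < K2 = 821; K2/α21 = 821/0.258 = 3180 > K1 = 212.
Since the inequalities point opposite ways, species 2 can invade but species 1 cannot.

species 2 excludes species 1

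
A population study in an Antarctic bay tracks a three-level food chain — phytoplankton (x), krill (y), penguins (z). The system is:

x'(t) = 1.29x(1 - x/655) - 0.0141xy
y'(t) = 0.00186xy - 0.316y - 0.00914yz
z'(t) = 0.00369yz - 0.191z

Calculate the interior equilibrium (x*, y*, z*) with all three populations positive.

From dz/dt = 0: 0.00369y* = 0.191, so y* = 51.8.
From dx/dt = 0: 1.29(1 - x*/655) = 0.0141·51.8, giving x* = 655·(1 - 0.566) = 284.
From dy/dt = 0: 0.00186·284 - 0.316 = 0.00914z*, so z* = 0.213/0.00914 = 23.3.

x* ≈ 284, y* ≈ 51.8, z* ≈ 23.3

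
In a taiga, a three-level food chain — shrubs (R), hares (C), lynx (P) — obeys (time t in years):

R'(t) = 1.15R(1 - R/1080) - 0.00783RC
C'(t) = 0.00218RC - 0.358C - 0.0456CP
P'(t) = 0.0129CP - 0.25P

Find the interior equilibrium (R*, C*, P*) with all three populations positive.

From dP/dt = 0: 0.0129C* = 0.25, so C* = 19.4.
From dR/dt = 0: 1.15(1 - R*/1080) = 0.00783·19.4, giving R* = 1080·(1 - 0.132) = 937.
From dC/dt = 0: 0.00218·937 - 0.358 = 0.0456P*, so P* = 1.69/0.0456 = 37.

R* ≈ 937, C* ≈ 19.4, P* ≈ 37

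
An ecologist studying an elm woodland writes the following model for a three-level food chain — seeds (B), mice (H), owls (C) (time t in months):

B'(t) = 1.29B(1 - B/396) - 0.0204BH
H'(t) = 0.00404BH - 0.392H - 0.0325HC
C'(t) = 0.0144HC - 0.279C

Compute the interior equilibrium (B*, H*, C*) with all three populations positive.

B* ≈ 275, H* ≈ 19.4, C* ≈ 22.1

From dC/dt = 0: 0.0144H* = 0.279, so H* = 19.4.
From dB/dt = 0: 1.29(1 - B*/396) = 0.0204·19.4, giving B* = 396·(1 - 0.306) = 275.
From dH/dt = 0: 0.00404·275 - 0.392 = 0.0325C*, so C* = 0.718/0.0325 = 22.1.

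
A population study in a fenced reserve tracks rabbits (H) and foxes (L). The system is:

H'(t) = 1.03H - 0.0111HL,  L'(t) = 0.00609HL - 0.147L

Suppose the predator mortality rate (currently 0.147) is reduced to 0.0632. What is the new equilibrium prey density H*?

H* ≈ 10.4

At the interior fixed point, setting dL/dt = 0 with L > 0 fixes H* = (predator death rate)/(HL coefficient) — independent of the other coefficients.
With the change, H* = 0.0632/0.00609 = 10.4; it falls from 24.1.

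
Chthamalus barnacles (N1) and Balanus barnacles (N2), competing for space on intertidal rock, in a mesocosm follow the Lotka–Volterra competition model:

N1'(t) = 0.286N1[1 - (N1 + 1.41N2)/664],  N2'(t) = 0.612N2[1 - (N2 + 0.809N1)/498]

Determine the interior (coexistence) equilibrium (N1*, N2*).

N1* ≈ 271, N2* ≈ 278

Setting both brackets to zero gives the nullclines N1 + 1.41N2 = 664 and 0.809N1 + N2 = 498.
Substituting N2 = 498 - 0.809N1 into the first: N1(1 - 1.41·0.809) = 664 - 1.41·498.
So N1* = -38.2/-0.141 = 271, and then N2* = 498 - 0.809·271 = 278.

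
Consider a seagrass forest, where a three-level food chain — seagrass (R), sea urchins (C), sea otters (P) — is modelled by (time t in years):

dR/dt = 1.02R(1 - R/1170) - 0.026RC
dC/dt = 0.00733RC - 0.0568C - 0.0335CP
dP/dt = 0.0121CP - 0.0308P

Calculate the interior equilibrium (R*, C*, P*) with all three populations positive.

R* ≈ 1090, C* ≈ 2.55, P* ≈ 238

From dP/dt = 0: 0.0121C* = 0.0308, so C* = 2.55.
From dR/dt = 0: 1.02(1 - R*/1170) = 0.026·2.55, giving R* = 1170·(1 - 0.0649) = 1090.
From dC/dt = 0: 0.00733·1090 - 0.0568 = 0.0335P*, so P* = 7.96/0.0335 = 238.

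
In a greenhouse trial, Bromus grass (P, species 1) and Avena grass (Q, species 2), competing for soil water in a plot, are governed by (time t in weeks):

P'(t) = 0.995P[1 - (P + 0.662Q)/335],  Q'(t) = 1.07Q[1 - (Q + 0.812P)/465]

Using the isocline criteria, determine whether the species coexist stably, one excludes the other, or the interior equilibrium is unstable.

stable coexistence

Compare the nullcline intercepts: K1/α12 = 335/0.662 = 506 > K2 = 465; K2/α21 = 465/0.812 = 573 > K1 = 335.
Since both inequalities hold, each species can invade when rare, so the interior equilibrium is stable.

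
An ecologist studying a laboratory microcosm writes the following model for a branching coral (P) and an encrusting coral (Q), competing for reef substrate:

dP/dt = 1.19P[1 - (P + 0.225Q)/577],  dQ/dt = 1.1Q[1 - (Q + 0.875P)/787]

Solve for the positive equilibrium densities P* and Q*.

P* ≈ 498, Q* ≈ 351

Setting both brackets to zero gives the nullclines P + 0.225Q = 577 and 0.875P + Q = 787.
Substituting Q = 787 - 0.875P into the first: P(1 - 0.225·0.875) = 577 - 0.225·787.
So P* = 400/0.803 = 498, and then Q* = 787 - 0.875·498 = 351.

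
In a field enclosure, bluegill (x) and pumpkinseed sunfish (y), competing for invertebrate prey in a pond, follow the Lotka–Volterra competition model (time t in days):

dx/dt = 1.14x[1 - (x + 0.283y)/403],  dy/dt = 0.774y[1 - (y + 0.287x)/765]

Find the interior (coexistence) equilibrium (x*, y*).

x* ≈ 203, y* ≈ 707

Setting both brackets to zero gives the nullclines x + 0.283y = 403 and 0.287x + y = 765.
Substituting y = 765 - 0.287x into the first: x(1 - 0.283·0.287) = 403 - 0.283·765.
So x* = 187/0.919 = 203, and then y* = 765 - 0.287·203 = 707.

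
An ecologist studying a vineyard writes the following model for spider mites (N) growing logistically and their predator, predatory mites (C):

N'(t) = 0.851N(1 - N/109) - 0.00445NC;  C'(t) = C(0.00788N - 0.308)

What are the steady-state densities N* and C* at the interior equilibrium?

From dC/dt = 0 with C > 0: 0.00788N* = 0.308, so N* = 39.1.
Substitute into dN/dt = 0: 0.851(1 - 39.1/109) = 0.00445C*.
The bracket is 0.641, giving C* = 0.546/0.00445 = 123.

N* ≈ 39.1, C* ≈ 123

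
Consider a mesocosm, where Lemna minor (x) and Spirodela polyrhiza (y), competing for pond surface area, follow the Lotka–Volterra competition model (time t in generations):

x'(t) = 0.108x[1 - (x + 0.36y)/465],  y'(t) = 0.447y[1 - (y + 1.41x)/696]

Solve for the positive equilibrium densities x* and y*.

x* ≈ 435, y* ≈ 81.9

Setting both brackets to zero gives the nullclines x + 0.36y = 465 and 1.41x + y = 696.
Substituting y = 696 - 1.41x into the first: x(1 - 0.36·1.41) = 465 - 0.36·696.
So x* = 214/0.492 = 435, and then y* = 696 - 1.41·435 = 81.9.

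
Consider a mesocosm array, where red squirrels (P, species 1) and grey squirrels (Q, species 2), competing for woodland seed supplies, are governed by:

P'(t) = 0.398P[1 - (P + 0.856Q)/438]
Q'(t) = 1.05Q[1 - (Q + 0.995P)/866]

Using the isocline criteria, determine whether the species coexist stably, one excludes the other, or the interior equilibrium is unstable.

species 2 excludes species 1

Compare the nullcline intercepts: K1/α12 = 438/0.856 = 512 < K2 = 866; K2/α21 = 866/0.995 = 870 > K1 = 438.
Since the inequalities point opposite ways, species 2 can invade but species 1 cannot.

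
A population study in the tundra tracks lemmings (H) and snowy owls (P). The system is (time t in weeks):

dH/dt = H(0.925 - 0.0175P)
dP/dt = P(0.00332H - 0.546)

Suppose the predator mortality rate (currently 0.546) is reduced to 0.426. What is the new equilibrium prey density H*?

H* ≈ 128

At the interior fixed point, setting dP/dt = 0 with P > 0 fixes H* = (predator death rate)/(HP coefficient) — independent of the other coefficients.
With the change, H* = 0.426/0.00332 = 128; it falls from 164.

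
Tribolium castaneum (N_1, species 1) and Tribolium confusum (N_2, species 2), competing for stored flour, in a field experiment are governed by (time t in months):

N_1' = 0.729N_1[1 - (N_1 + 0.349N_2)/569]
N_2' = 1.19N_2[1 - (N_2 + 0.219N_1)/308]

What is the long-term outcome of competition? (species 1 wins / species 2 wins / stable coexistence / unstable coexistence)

Compare the nullcline intercepts: K1/α12 = 569/0.349 = 1630 > K2 = 308; K2/α21 = 308/0.219 = 1410 > K1 = 569.
Since both inequalities hold, each species can invade when rare, so the interior equilibrium is stable.

stable coexistence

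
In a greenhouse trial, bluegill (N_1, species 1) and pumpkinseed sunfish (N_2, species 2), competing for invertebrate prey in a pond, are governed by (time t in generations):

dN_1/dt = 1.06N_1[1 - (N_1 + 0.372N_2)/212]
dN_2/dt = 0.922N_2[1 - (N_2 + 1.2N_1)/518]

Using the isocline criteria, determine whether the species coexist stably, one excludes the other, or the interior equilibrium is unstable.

Compare the nullcline intercepts: K1/α12 = 212/0.372 = 570 > K2 = 518; K2/α21 = 518/1.2 = 432 > K1 = 212.
Since both inequalities hold, each species can invade when rare, so the interior equilibrium is stable.

stable coexistence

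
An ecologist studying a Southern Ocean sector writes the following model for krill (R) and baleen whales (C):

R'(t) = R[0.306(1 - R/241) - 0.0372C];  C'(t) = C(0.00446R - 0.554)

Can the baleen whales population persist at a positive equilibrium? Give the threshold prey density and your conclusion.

The predator equation gives dC/dt > 0 only when R > 0.554/0.00446 = 124.
Without the predator, R → K = 241. Since 241 > 124, the predator can invade and persist.

Threshold R = 124; K > 124, so yes, the predator persists.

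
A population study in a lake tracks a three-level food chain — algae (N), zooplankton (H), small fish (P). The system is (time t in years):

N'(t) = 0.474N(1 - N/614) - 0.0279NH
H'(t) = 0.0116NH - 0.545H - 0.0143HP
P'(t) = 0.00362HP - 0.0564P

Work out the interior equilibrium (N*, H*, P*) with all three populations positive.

From dP/dt = 0: 0.00362H* = 0.0564, so H* = 15.6.
From dN/dt = 0: 0.474(1 - N*/614) = 0.0279·15.6, giving N* = 614·(1 - 0.917) = 50.9.
From dH/dt = 0: 0.0116·50.9 - 0.545 = 0.0143P*, so P* = 0.0458/0.0143 = 3.2.

N* ≈ 50.9, H* ≈ 15.6, P* ≈ 3.2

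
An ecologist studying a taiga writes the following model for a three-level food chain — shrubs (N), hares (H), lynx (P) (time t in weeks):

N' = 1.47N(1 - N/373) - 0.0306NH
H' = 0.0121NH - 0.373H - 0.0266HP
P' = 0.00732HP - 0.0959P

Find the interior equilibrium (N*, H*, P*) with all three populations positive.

N* ≈ 271, H* ≈ 13.1, P* ≈ 109

From dP/dt = 0: 0.00732H* = 0.0959, so H* = 13.1.
From dN/dt = 0: 1.47(1 - N*/373) = 0.0306·13.1, giving N* = 373·(1 - 0.273) = 271.
From dH/dt = 0: 0.0121·271 - 0.373 = 0.0266P*, so P* = 2.91/0.0266 = 109.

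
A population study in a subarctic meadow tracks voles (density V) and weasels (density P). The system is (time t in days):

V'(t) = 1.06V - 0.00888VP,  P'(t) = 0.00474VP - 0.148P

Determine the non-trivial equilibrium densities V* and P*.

Set dP/dt = 0 with P > 0: 0.00474V - 0.148 = 0, so V* = 0.148/0.00474 = 31.2.
Set dV/dt = 0 with V > 0: 1.06 - 0.00888P = 0, so P* = 1.06/0.00888 = 119.

V* ≈ 31.2, P* ≈ 119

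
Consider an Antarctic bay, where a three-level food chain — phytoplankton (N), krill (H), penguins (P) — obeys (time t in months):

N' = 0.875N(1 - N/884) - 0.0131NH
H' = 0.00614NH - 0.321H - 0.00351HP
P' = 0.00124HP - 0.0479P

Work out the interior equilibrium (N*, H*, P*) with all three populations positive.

From dP/dt = 0: 0.00124H* = 0.0479, so H* = 38.6.
From dN/dt = 0: 0.875(1 - N*/884) = 0.0131·38.6, giving N* = 884·(1 - 0.578) = 373.
From dH/dt = 0: 0.00614·373 - 0.321 = 0.00351P*, so P* = 1.97/0.00351 = 561.

N* ≈ 373, H* ≈ 38.6, P* ≈ 561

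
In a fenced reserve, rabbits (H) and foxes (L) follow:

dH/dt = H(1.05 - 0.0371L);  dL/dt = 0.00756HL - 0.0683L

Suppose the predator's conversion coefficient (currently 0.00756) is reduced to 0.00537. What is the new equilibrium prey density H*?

At the interior fixed point, setting dL/dt = 0 with L > 0 fixes H* = (predator death rate)/(HL coefficient) — independent of the other coefficients.
With the change, H* = 0.0683/0.00537 = 12.7; it rises from 9.03.

H* ≈ 12.7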